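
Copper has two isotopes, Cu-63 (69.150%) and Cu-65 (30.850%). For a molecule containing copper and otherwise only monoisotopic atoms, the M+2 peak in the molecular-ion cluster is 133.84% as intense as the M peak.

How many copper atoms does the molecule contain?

3

For n independent Cu atoms, I(M+2)/I(M) = n · (abundance Cu-65) / (abundance Cu-63) = n · 0.30850/0.69150.
n = 1.3384 × 0.69150/0.30850 = 3.00 ≈ 3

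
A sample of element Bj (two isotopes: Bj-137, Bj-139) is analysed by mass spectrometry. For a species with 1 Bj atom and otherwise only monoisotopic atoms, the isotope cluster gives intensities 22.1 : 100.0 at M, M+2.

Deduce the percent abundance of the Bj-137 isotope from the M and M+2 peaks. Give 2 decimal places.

18.10%

Write p for the Bj-137 fraction. I(M+2)/I(M) = [C(1,1)·p^0·(1−p)] / p^1 = 1·(1−p)/p = 100.0/22.1 = 4.5249
(1−p)/p = 4.5249/1 = 4.5249  ⇒  p = 1/(1 + 4.5249) = 0.1810
Bj-137: 18.10%, Bj-139: 81.90%.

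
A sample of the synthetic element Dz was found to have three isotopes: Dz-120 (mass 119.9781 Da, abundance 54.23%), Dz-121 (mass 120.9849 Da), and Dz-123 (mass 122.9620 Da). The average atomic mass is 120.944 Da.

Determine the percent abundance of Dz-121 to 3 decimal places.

The remaining 45.77% is split between Dz-121 (fraction x) and Dz-123 (fraction 0.4577 − x).
Substituting: 120.9849x + 122.9620(0.4577 − x) = 55.87987637
(120.9849 − 122.9620)x = -0.39983103  ⇒  x = 0.20223, y = 0.25547
Dz-121: 20.223%, Dz-123: 25.547%.

20.223%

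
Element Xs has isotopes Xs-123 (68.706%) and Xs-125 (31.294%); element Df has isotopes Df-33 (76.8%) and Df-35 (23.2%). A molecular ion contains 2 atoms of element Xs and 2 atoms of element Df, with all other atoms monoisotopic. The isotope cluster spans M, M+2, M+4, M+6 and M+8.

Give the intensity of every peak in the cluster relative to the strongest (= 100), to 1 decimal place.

Element Xs pattern (n=2): 0.47205144 : 0.43001711 : 0.09793144
Element Df pattern (n=2): 0.589824 : 0.356352 : 0.053824
Convolve the two distributions (both contribute in 2-u steps):
  M: 0.47205144×0.589824 = 0.278427
  M+2: 0.47205144×0.356352 + 0.43001711×0.589824 = 0.421851
  M+4: 0.47205144×0.053824 + 0.43001711×0.356352 + 0.09793144×0.589824 = 0.236407
  M+6: 0.43001711×0.053824 + 0.09793144×0.356352 = 0.058043
  M+8: 0.09793144×0.053824 = 0.005271
Scale to base peak (0.421851) = 100: 66.0 : 100.0 : 56.0 : 13.8 : 1.2

66.0 : 100.0 : 56.0 : 13.8 : 1.2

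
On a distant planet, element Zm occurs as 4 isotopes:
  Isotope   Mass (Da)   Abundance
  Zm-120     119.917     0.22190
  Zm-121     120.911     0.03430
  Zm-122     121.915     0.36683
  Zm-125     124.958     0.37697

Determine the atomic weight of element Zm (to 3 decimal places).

122.584 Da

Ar = Σ fᵢ·mᵢ = 0.22190 × 119.917 + 0.03430 × 120.911 + 0.36683 × 121.915 + 0.37697 × 124.958
= 26.6096 + 4.1472 + 44.7221 + 47.1054 = 122.5843 Da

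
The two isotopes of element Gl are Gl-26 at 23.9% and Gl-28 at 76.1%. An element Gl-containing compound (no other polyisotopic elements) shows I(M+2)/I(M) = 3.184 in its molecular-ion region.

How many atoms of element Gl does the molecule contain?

1

With n Gl atoms, P(M+2)/P(M) = C(n,1)·p^(n−1)q / p^n = n·q/p = n · 0.761/0.239.
n = 3.184 × 0.239/0.761 = 1.00 ≈ 1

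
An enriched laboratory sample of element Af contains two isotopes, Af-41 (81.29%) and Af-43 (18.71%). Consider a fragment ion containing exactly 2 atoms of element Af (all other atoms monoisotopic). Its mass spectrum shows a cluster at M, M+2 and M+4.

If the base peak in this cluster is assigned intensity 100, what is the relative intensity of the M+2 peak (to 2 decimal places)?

46.03

Term probabilities: M 0.6608, M+2 0.3042, M+4 0.0350. Base peak = M.
P(M) = C(2,0) × 0.8129^2 × 0.1871^0 = 1 × 0.66080641 × 1.0000 = 0.660806 (base)
P(M+2) = C(2,1) × 0.8129^1 × 0.1871^1 = 2 × 0.8129 × 0.1871 = 0.304187
Relative intensity = 0.304187 / 0.660806 × 100 = 46.03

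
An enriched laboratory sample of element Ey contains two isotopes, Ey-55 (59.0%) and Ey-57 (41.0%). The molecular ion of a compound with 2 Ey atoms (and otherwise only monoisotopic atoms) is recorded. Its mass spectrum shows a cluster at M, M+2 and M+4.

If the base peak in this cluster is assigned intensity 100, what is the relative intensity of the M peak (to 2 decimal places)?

71.95

(0.590 + 0.410)^2 gives M 0.3481, M+2 0.4838, M+4 0.1681; the largest is M+2.
P(M+2) = C(2,1) × 0.590^1 × 0.410^1 = 2 × 0.5900 × 0.4100 = 0.483800 (base)
P(M) = C(2,0) × 0.590^2 × 0.410^0 = 1 × 0.3481 × 1.0000 = 0.348100
Relative intensity = 0.348100 / 0.483800 × 100 = 71.95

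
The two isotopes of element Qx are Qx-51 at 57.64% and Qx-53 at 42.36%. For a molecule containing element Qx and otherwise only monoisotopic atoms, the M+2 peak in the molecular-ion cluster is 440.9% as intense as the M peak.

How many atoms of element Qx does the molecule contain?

For n independent Qx atoms, I(M+2)/I(M) = n · (abundance Qx-53) / (abundance Qx-51) = n · 0.4236/0.5764.
n = 4.409 × 0.5764/0.4236 = 6.00 ≈ 6

6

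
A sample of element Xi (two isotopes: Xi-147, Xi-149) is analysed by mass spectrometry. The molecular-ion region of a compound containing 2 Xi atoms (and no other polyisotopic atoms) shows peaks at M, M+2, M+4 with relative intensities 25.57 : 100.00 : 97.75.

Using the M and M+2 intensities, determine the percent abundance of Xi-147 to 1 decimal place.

Let p = fractional abundance of Xi-147. I(M+2)/I(M) = [C(2,1)·p^1·(1−p)] / p^2 = 2·(1−p)/p = 100.00/25.57 = 3.9108
(1−p)/p = 3.9108/2 = 1.9554  ⇒  p = 1/(1 + 1.9554) = 0.3384
Xi-147: 33.8%, Xi-149: 66.2%.

33.8%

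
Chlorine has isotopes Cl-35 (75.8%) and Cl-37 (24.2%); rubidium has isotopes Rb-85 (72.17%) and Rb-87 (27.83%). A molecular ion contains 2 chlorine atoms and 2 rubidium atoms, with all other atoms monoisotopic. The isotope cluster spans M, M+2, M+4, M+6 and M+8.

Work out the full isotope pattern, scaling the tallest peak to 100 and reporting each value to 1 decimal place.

70.9 : 100.0 : 52.7 : 12.3 : 1.1

Chlorine pattern (n=2): 0.574564 : 0.366872 : 0.058564
Rubidium pattern (n=2): 0.52085089 : 0.40169822 : 0.07745089
Convolve the two distributions (both contribute in 2-u steps):
  M: 0.574564×0.52085089 = 0.299262
  M+2: 0.574564×0.40169822 + 0.366872×0.52085089 = 0.421887
  M+4: 0.574564×0.07745089 + 0.366872×0.40169822 + 0.058564×0.52085089 = 0.222375
  M+6: 0.366872×0.07745089 + 0.058564×0.40169822 = 0.051940
  M+8: 0.058564×0.07745089 = 0.004536
Scale to base peak (0.421887) = 100: 70.9 : 100.0 : 52.7 : 12.3 : 1.1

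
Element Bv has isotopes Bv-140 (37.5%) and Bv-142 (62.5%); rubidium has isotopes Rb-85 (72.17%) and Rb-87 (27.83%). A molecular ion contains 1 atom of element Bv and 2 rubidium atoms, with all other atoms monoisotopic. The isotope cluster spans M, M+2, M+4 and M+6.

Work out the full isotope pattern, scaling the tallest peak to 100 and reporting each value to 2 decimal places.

Element Bv pattern (n=1): 0.3750 : 0.6250
Rubidium pattern (n=2): 0.52085089 : 0.40169822 : 0.07745089
Convolve the two distributions (both contribute in 2-u steps):
  M: 0.3750×0.52085089 = 0.195319
  M+2: 0.3750×0.40169822 + 0.6250×0.52085089 = 0.476169
  M+4: 0.3750×0.07745089 + 0.6250×0.40169822 = 0.280105
  M+6: 0.6250×0.07745089 = 0.048407
Scale to base peak (0.476169) = 100: 41.02 : 100.00 : 58.82 : 10.17

41.02 : 100.00 : 58.82 : 10.17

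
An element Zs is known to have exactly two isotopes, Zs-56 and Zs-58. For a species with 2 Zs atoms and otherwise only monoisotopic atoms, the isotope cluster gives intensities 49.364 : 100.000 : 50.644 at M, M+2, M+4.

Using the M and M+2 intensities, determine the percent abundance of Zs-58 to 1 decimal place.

50.3%

Let p = fractional abundance of Zs-56. I(M+2)/I(M) = [C(2,1)·p^1·(1−p)] / p^2 = 2·(1−p)/p = 100.000/49.364 = 2.0258
(1−p)/p = 2.0258/2 = 1.0129  ⇒  p = 1/(1 + 1.0129) = 0.4968
Zs-56: 49.7%, Zs-58: 50.3%.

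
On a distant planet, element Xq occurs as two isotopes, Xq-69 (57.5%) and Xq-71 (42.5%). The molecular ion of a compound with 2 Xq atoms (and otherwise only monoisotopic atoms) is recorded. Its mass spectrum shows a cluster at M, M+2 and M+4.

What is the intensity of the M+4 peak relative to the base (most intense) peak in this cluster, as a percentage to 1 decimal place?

Term probabilities: M 0.3306, M+2 0.4888, M+4 0.1806. Base peak = M+2.
P(M+2) = C(2,1) × 0.575^1 × 0.425^1 = 2 × 0.5750 × 0.4250 = 0.488750 (base)
P(M+4) = C(2,2) × 0.575^0 × 0.425^2 = 1 × 1.0000 × 0.180625 = 0.180625
Relative intensity = 0.180625 / 0.488750 × 100 = 37.0

37.0%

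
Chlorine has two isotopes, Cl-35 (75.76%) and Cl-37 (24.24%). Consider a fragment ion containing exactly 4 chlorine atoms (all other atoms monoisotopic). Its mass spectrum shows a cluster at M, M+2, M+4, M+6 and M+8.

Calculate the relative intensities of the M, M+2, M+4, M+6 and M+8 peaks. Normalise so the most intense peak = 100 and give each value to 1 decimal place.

Expanding (0.7576 + 0.2424)^4:
P(M) = 0.7576^4 = 0.329428
P(M+2) = 4 × 0.7576^3 × 0.2424^1 = 0.421612
P(M+4) = 6 × 0.7576^2 × 0.2424^2 = 0.202347
P(M+6) = 4 × 0.7576^1 × 0.2424^3 = 0.043162
P(M+8) = 0.2424^4 = 0.003452
The M+2 peak is largest (0.421612); scaling to 100 gives 78.1 : 100.0 : 48.0 : 10.2 : 0.8.

78.1 : 100.0 : 48.0 : 10.2 : 0.8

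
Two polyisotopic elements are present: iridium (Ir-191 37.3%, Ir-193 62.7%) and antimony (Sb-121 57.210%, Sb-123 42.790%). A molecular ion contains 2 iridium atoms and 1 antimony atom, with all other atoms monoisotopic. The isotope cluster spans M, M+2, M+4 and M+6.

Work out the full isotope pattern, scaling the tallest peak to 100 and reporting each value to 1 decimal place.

18.7 : 77.0 : 100.0 : 39.6

Iridium pattern (n=2): 0.139129 : 0.467742 : 0.393129
Antimony pattern (n=1): 0.5721 : 0.4279
Convolve the two distributions (both contribute in 2-u steps):
  M: 0.139129×0.5721 = 0.079596
  M+2: 0.139129×0.4279 + 0.467742×0.5721 = 0.327128
  M+4: 0.467742×0.4279 + 0.393129×0.5721 = 0.425056
  M+6: 0.393129×0.4279 = 0.168220
Scale to base peak (0.425056) = 100: 18.7 : 77.0 : 100.0 : 39.6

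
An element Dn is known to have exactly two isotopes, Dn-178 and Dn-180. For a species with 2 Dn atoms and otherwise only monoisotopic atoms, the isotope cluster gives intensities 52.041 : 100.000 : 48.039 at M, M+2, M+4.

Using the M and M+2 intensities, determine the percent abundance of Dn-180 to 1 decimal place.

49.0%

Write p for the Dn-178 fraction. I(M+2)/I(M) = [C(2,1)·p^1·(1−p)] / p^2 = 2·(1−p)/p = 100.000/52.041 = 1.9216
(1−p)/p = 1.9216/2 = 0.9608  ⇒  p = 1/(1 + 0.9608) = 0.5100
Dn-178: 51.0%, Dn-180: 49.0%.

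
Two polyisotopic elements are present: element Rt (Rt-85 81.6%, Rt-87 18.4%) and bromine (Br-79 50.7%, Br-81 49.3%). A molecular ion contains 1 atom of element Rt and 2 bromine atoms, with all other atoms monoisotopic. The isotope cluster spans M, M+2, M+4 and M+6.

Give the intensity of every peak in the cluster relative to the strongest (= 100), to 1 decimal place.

46.1 : 100.0 : 63.8 : 9.8

Element Rt pattern (n=1): 0.8160 : 0.1840
Bromine pattern (n=2): 0.257049 : 0.499902 : 0.243049
Convolve the two distributions (both contribute in 2-u steps):
  M: 0.8160×0.257049 = 0.209752
  M+2: 0.8160×0.499902 + 0.1840×0.257049 = 0.455217
  M+4: 0.8160×0.243049 + 0.1840×0.499902 = 0.290310
  M+6: 0.1840×0.243049 = 0.044721
Scale to base peak (0.455217) = 100: 46.1 : 100.0 : 63.8 : 9.8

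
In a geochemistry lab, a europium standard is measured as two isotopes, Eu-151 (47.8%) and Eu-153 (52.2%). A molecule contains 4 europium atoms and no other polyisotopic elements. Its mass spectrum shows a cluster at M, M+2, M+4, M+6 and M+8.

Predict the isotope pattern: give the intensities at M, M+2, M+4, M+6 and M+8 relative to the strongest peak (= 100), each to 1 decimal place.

14.0 : 61.0 : 100.0 : 72.8 : 19.9

Expanding (0.478 + 0.522)^4:
P(M) = 0.478^4 = 0.052205
P(M+2) = 4 × 0.478^3 × 0.522^1 = 0.228042
P(M+4) = 6 × 0.478^2 × 0.522^2 = 0.373549
P(M+6) = 4 × 0.478^1 × 0.522^3 = 0.271956
P(M+8) = 0.522^4 = 0.074248
The M+4 peak is largest (0.373549); scaling to 100 gives 14.0 : 61.0 : 100.0 : 72.8 : 19.9.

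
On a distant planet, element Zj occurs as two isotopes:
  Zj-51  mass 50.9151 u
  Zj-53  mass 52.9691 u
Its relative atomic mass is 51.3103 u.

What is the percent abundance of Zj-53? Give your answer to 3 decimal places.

19.241%

Writing the weighted mean with unknown fraction x of Zj-51:
50.9151·x + 52.9691·(1 − x) = 51.3103
(50.9151 − 52.9691)·x = 51.3103 − 52.9691
x = -1.6588 / -2.0540 = 0.80759 → 80.759% Zj-51, 19.241% Zj-53.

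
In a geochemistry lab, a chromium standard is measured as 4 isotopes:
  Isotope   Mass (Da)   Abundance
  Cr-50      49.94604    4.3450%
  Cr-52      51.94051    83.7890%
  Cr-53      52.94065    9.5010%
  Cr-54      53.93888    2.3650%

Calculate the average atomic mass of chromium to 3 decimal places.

51.996 Da

Ar = Σ fᵢ·mᵢ = 0.043450 × 49.94604 + 0.837890 × 51.94051 + 0.095010 × 52.94065 + 0.023650 × 53.93888
= 2.170155 + 43.520434 + 5.029891 + 1.275655 = 51.996135 Da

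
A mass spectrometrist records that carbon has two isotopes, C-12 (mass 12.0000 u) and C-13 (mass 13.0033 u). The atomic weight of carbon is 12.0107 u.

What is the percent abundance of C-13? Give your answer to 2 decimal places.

1.07%

Let x be the fractional abundance of C-12; then C-13 has abundance 1 − x.
12.0000·x + 13.0033·(1 − x) = 12.0107
(12.0000 − 13.0033)·x = 12.0107 − 13.0033
x = -0.9926 / -1.0033 = 0.98934 → 98.93% C-12, 1.07% C-13.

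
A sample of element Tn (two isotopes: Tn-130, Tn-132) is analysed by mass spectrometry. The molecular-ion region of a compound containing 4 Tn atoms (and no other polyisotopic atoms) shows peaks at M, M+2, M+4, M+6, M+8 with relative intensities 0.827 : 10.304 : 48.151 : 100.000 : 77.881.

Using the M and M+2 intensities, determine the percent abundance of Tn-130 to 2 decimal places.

24.30%

Let p = fractional abundance of Tn-130. I(M+2)/I(M) = [C(4,1)·p^3·(1−p)] / p^4 = 4·(1−p)/p = 10.304/0.827 = 12.4595
(1−p)/p = 12.4595/4 = 3.1149  ⇒  p = 1/(1 + 3.1149) = 0.2430
Tn-130: 24.30%, Tn-132: 75.70%.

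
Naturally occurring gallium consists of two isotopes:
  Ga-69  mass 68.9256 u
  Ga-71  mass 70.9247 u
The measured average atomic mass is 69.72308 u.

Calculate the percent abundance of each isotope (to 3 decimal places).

Ga-69: 60.108%, Ga-71: 39.892%

Let x be the fractional abundance of Ga-69; then Ga-71 has abundance 1 − x.
68.9256·x + 70.9247·(1 − x) = 69.72308
(68.9256 − 70.9247)·x = 69.72308 − 70.9247
x = -1.20162 / -1.9991 = 0.60108 → 60.108% Ga-69, 39.892% Ga-71.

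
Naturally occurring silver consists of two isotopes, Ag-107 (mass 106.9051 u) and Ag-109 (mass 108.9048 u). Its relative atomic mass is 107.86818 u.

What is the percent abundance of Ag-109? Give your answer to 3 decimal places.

Writing the weighted mean with unknown fraction x of Ag-107:
106.9051·x + 108.9048·(1 − x) = 107.86818
(106.9051 − 108.9048)·x = 107.86818 − 108.9048
x = -1.03662 / -1.9997 = 0.51839 → 51.839% Ag-107, 48.161% Ag-109.

48.161%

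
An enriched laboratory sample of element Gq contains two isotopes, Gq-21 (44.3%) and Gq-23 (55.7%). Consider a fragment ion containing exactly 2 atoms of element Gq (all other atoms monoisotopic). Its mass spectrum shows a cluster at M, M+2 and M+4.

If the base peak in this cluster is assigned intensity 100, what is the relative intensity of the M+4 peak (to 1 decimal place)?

62.9

Binomial terms of (0.443 + 0.557)^2: M 0.1962, M+2 0.4935, M+4 0.3102 → M+2 is the base peak.
P(M+2) = C(2,1) × 0.443^1 × 0.557^1 = 2 × 0.4430 × 0.5570 = 0.493502 (base)
P(M+4) = C(2,2) × 0.443^0 × 0.557^2 = 1 × 1.0000 × 0.310249 = 0.310249
Relative intensity = 0.310249 / 0.493502 × 100 = 62.9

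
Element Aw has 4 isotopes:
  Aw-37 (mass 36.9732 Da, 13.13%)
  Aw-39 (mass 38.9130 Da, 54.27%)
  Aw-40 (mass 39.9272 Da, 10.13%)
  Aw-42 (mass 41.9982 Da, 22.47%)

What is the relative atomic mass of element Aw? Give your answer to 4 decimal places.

39.4543 Da

The abundance-weighted mean is 0.1313 × 36.9732 + 0.5427 × 38.9130 + 0.1013 × 39.9272 + 0.2247 × 41.9982
= 4.85458 + 21.11809 + 4.04463 + 9.43700 = 39.45430 Da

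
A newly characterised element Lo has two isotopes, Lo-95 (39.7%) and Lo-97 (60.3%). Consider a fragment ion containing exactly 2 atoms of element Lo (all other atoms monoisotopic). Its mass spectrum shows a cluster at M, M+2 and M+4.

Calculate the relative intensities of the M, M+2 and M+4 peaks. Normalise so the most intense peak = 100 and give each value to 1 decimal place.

The 2 Lo atoms are independent, so intensities follow the terms of (0.397 + 0.603)^2.
P(M) = 0.397^2 = 0.157609
P(M+2) = 2 × 0.397^1 × 0.603^1 = 0.478782
P(M+4) = 0.603^2 = 0.363609
The M+2 peak is largest (0.478782); scaling to 100 gives 32.9 : 100.0 : 75.9.

32.9 : 100.0 : 75.9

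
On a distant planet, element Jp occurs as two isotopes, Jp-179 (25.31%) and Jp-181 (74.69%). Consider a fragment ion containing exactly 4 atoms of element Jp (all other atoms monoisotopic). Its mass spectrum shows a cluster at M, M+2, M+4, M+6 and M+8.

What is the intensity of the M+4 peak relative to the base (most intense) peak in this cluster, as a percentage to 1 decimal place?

Binomial terms of (0.2531 + 0.7469)^4: M 0.0041, M+2 0.0484, M+4 0.2144, M+6 0.4218, M+8 0.3112 → M+6 is the base peak.
P(M+6) = C(4,3) × 0.2531^1 × 0.7469^3 = 4 × 0.2531 × 0.41666534 = 0.421832 (base)
P(M+4) = C(4,2) × 0.2531^2 × 0.7469^2 = 6 × 0.06405961 × 0.55785961 = 0.214418
Relative intensity = 0.214418 / 0.421832 × 100 = 50.8

50.8%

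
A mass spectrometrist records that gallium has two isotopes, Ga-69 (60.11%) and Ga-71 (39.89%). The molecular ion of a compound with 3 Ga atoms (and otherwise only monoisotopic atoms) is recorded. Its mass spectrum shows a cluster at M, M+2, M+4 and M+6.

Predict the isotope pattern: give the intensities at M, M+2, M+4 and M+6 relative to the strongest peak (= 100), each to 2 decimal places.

The 3 Ga atoms are independent, so intensities follow the terms of (0.6011 + 0.3989)^3.
P(M) = 0.6011^3 = 0.217190
P(M+2) = 3 × 0.6011^2 × 0.3989^1 = 0.432393
P(M+4) = 3 × 0.6011^1 × 0.3989^2 = 0.286943
P(M+6) = 0.3989^3 = 0.063473
The M+2 peak is largest (0.432393); scaling to 100 gives 50.23 : 100.00 : 66.36 : 14.68.

50.23 : 100.00 : 66.36 : 14.68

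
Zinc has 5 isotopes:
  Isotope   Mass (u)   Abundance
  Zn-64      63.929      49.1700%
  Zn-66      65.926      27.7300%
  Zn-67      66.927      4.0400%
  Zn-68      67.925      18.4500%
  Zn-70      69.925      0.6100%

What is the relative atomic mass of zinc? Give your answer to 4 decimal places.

The abundance-weighted mean is 0.491700 × 63.929 + 0.277300 × 65.926 + 0.040400 × 66.927 + 0.184500 × 67.925 + 0.006100 × 69.925
= 31.43389 + 18.28128 + 2.70385 + 12.53216 + 0.42654 = 65.37772 u

65.3777 u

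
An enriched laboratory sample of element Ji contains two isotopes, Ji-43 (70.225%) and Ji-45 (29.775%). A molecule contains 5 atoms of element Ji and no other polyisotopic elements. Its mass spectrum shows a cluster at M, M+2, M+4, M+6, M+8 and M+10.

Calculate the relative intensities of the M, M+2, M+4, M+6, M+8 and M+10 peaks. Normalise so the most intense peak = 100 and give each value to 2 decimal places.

Expanding (0.70225 + 0.29775)^5:
P(M) = 0.70225^5 = 0.170789
P(M+2) = 5 × 0.70225^4 × 0.29775^1 = 0.362067
P(M+4) = 10 × 0.70225^3 × 0.29775^2 = 0.307029
P(M+6) = 10 × 0.70225^2 × 0.29775^3 = 0.130178
P(M+8) = 5 × 0.70225^1 × 0.29775^4 = 0.027597
P(M+10) = 0.29775^5 = 0.002340
The M+2 peak is largest (0.362067); scaling to 100 gives 47.17 : 100.00 : 84.80 : 35.95 : 7.62 : 0.65.

47.17 : 100.00 : 84.80 : 35.95 : 7.62 : 0.65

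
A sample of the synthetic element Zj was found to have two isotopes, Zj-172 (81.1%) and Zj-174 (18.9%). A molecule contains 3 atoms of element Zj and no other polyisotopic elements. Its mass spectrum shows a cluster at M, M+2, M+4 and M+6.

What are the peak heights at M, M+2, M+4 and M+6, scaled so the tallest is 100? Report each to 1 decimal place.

100.0 : 69.9 : 16.3 : 1.3

Each Zj atom is independently Zj-172 (p = 0.811) or Zj-174 (q = 0.189); the cluster is the binomial expansion (p + q)^3.
P(M) = 0.811^3 = 0.533412
P(M+2) = 3 × 0.811^2 × 0.189^1 = 0.372928
P(M+4) = 3 × 0.811^1 × 0.189^2 = 0.086909
P(M+6) = 0.189^3 = 0.006751
The M peak is largest (0.533412); scaling to 100 gives 100.0 : 69.9 : 16.3 : 1.3.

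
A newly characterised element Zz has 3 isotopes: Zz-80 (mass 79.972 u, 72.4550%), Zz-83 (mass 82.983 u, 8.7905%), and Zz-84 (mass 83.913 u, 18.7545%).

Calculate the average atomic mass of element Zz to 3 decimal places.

80.976 u

Average mass = Σ (abundance × isotope mass) = 0.724550 × 79.972 + 0.087905 × 82.983 + 0.187545 × 83.913
= 57.9437 + 7.2946 + 15.7375 = 80.9758 u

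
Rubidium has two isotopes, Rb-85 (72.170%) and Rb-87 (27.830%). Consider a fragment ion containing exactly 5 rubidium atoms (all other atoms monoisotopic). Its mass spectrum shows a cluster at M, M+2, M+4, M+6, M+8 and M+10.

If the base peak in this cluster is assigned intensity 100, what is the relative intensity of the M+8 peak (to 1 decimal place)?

Term probabilities: M 0.1958, M+2 0.3775, M+4 0.2911, M+6 0.1123, M+8 0.0216, M+10 0.0017. Base peak = M+2.
P(M+2) = C(5,1) × 0.72170^4 × 0.27830^1 = 5 × 0.27128565 × 0.2783 = 0.377494 (base)
P(M+8) = C(5,4) × 0.72170^1 × 0.27830^4 = 5 × 0.7217 × 0.00599864 = 0.021646
Relative intensity = 0.021646 / 0.377494 × 100 = 5.7

5.7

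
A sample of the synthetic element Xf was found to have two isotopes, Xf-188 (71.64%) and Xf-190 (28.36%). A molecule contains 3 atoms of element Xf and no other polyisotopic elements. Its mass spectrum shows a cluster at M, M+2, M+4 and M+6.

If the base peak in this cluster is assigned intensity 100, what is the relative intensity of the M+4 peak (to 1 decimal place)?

39.6

(0.7164 + 0.2836)^3 gives M 0.3677, M+2 0.4367, M+4 0.1729, M+6 0.0228; the largest is M+2.
P(M+2) = C(3,1) × 0.7164^2 × 0.2836^1 = 3 × 0.51322896 × 0.2836 = 0.436655 (base)
P(M+4) = C(3,2) × 0.7164^1 × 0.2836^2 = 3 × 0.7164 × 0.08042896 = 0.172858
Relative intensity = 0.172858 / 0.436655 × 100 = 39.6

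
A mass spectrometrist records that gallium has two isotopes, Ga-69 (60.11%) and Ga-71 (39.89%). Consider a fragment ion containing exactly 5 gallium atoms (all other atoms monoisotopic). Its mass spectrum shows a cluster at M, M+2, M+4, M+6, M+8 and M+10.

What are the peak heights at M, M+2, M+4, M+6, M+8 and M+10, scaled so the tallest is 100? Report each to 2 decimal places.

22.71 : 75.34 : 100.00 : 66.36 : 22.02 : 2.92

The 5 Ga atoms are independent, so intensities follow the terms of (0.6011 + 0.3989)^5.
P(M) = 0.6011^5 = 0.078475
P(M+2) = 5 × 0.6011^4 × 0.3989^1 = 0.260388
P(M+4) = 10 × 0.6011^3 × 0.3989^2 = 0.345596
P(M+6) = 10 × 0.6011^2 × 0.3989^3 = 0.229343
P(M+8) = 5 × 0.6011^1 × 0.3989^4 = 0.076098
P(M+10) = 0.3989^5 = 0.010100
The M+4 peak is largest (0.345596); scaling to 100 gives 22.71 : 75.34 : 100.00 : 66.36 : 22.02 : 2.92.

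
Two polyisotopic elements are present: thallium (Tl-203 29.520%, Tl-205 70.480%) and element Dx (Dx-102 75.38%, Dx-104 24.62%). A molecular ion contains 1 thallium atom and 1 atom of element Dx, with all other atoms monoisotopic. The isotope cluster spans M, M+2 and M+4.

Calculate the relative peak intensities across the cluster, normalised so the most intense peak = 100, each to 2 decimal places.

Thallium pattern (n=1): 0.2952 : 0.7048
Element Dx pattern (n=1): 0.7538 : 0.2462
Convolve the two distributions (both contribute in 2-u steps):
  M: 0.2952×0.7538 = 0.222522
  M+2: 0.2952×0.2462 + 0.7048×0.7538 = 0.603956
  M+4: 0.7048×0.2462 = 0.173522
Scale to base peak (0.603956) = 100: 36.84 : 100.00 : 28.73

36.84 : 100.00 : 28.73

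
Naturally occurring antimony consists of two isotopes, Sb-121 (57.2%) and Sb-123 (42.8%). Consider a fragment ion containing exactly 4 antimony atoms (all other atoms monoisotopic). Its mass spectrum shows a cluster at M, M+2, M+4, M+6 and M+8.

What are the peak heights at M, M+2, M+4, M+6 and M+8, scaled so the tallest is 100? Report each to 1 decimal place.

29.8 : 89.1 : 100.0 : 49.9 : 9.3

Each Sb atom is independently Sb-121 (p = 0.572) or Sb-123 (q = 0.428); the cluster is the binomial expansion (p + q)^4.
P(M) = 0.572^4 = 0.107049
P(M+2) = 4 × 0.572^3 × 0.428^1 = 0.320400
P(M+4) = 6 × 0.572^2 × 0.428^2 = 0.359609
P(M+6) = 4 × 0.572^1 × 0.428^3 = 0.179385
P(M+8) = 0.428^4 = 0.033556
The M+4 peak is largest (0.359609); scaling to 100 gives 29.8 : 89.1 : 100.0 : 49.9 : 9.3.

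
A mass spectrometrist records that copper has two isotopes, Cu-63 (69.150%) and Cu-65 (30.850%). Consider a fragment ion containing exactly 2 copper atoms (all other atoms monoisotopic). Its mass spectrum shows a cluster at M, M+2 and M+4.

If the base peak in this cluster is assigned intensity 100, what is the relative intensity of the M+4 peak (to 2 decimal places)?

19.90

(0.69150 + 0.30850)^2 gives M 0.4782, M+2 0.4267, M+4 0.0952; the largest is M.
P(M) = C(2,0) × 0.69150^2 × 0.30850^0 = 1 × 0.47817225 × 1.0000 = 0.478172 (base)
P(M+4) = C(2,2) × 0.69150^0 × 0.30850^2 = 1 × 1.0000 × 0.09517225 = 0.095172
Relative intensity = 0.095172 / 0.478172 × 100 = 19.90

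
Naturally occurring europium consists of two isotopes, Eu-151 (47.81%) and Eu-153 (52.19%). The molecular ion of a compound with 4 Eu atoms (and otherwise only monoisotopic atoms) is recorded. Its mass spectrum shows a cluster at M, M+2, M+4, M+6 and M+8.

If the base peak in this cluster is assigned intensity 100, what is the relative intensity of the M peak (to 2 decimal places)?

13.99

Binomial terms of (0.4781 + 0.5219)^4: M 0.0522, M+2 0.2281, M+4 0.3736, M+6 0.2719, M+8 0.0742 → M+4 is the base peak.
P(M+4) = C(4,2) × 0.4781^2 × 0.5219^2 = 6 × 0.22857961 × 0.27237961 = 0.373563 (base)
P(M) = C(4,0) × 0.4781^4 × 0.5219^0 = 1 × 0.05224864 × 1.0000 = 0.052249
Relative intensity = 0.052249 / 0.373563 × 100 = 13.99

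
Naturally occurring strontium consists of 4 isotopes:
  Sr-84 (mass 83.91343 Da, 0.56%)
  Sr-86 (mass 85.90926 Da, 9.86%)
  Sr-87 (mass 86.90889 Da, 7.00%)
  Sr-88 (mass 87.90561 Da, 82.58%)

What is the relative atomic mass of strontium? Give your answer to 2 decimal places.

87.62 Da

Weight each isotope mass by its fractional abundance: 0.0056 × 83.91343 + 0.0986 × 85.90926 + 0.0700 × 86.90889 + 0.8258 × 87.90561
= 0.469915 + 8.470653 + 6.083622 + 72.592453 = 87.616643 Da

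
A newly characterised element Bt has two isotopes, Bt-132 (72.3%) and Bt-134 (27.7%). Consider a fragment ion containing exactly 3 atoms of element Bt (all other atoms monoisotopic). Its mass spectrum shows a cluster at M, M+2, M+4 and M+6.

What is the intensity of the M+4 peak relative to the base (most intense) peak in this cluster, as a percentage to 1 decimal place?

(0.723 + 0.277)^3 gives M 0.3779, M+2 0.4344, M+4 0.1664, M+6 0.0213; the largest is M+2.
P(M+2) = C(3,1) × 0.723^2 × 0.277^1 = 3 × 0.522729 × 0.2770 = 0.434388 (base)
P(M+4) = C(3,2) × 0.723^1 × 0.277^2 = 3 × 0.7230 × 0.076729 = 0.166425
Relative intensity = 0.166425 / 0.434388 × 100 = 38.3

38.3%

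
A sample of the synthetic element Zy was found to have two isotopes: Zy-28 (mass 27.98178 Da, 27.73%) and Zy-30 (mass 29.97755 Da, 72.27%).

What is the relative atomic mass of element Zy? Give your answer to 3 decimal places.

Ar = Σ fᵢ·mᵢ = 0.2773 × 27.98178 + 0.7227 × 29.97755
= 7.759348 + 21.664775 = 29.424123 Da

29.424 Da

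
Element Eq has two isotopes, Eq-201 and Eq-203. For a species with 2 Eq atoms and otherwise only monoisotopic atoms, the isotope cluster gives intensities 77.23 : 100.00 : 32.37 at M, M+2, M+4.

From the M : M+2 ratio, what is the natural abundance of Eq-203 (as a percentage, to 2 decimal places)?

Let p = fractional abundance of Eq-201. I(M+2)/I(M) = [C(2,1)·p^1·(1−p)] / p^2 = 2·(1−p)/p = 100.00/77.23 = 1.2948
(1−p)/p = 1.2948/2 = 0.6474  ⇒  p = 1/(1 + 0.6474) = 0.6070
Eq-201: 60.70%, Eq-203: 39.30%.

39.30%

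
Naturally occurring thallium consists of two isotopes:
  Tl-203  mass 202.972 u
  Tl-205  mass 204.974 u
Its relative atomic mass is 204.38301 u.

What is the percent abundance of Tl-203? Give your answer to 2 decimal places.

Let x be the fractional abundance of Tl-203; then Tl-205 has abundance 1 − x.
202.972·x + 204.974·(1 − x) = 204.38301
(202.972 − 204.974)·x = 204.38301 − 204.974
x = -0.59099 / -2.002 = 0.29520 → 29.52% Tl-203, 70.48% Tl-205.

29.52%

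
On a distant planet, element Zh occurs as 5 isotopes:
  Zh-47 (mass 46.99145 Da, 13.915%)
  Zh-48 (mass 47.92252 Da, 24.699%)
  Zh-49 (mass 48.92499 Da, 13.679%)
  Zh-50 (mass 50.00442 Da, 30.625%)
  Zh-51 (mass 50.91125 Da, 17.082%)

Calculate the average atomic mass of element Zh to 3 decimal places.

49.078 Da

Average mass = Σ (abundance × isotope mass) = 0.13915 × 46.99145 + 0.24699 × 47.92252 + 0.13679 × 48.92499 + 0.30625 × 50.00442 + 0.17082 × 50.91125
= 6.538860 + 11.836383 + 6.692449 + 15.313854 + 8.696660 = 49.078206 Da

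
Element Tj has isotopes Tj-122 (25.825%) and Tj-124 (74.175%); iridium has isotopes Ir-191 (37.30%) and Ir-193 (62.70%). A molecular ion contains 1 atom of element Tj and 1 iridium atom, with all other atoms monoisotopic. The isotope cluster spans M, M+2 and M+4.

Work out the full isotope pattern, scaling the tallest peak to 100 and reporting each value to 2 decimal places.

Element Tj pattern (n=1): 0.25825 : 0.74175
Iridium pattern (n=1): 0.3730 : 0.6270
Convolve the two distributions (both contribute in 2-u steps):
  M: 0.25825×0.3730 = 0.096327
  M+2: 0.25825×0.6270 + 0.74175×0.3730 = 0.438596
  M+4: 0.74175×0.6270 = 0.465077
Scale to base peak (0.465077) = 100: 20.71 : 94.31 : 100.00

20.71 : 94.31 : 100.00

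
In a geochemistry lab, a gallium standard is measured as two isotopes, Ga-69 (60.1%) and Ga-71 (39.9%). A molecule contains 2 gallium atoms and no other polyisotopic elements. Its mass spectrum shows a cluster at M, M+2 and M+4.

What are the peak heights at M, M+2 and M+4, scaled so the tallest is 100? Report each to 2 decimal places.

75.31 : 100.00 : 33.19

Each Ga atom is independently Ga-69 (p = 0.601) or Ga-71 (q = 0.399); the cluster is the binomial expansion (p + q)^2.
P(M) = 0.601^2 = 0.361201
P(M+2) = 2 × 0.601^1 × 0.399^1 = 0.479598
P(M+4) = 0.399^2 = 0.159201
The M+2 peak is largest (0.479598); scaling to 100 gives 75.31 : 100.00 : 33.19.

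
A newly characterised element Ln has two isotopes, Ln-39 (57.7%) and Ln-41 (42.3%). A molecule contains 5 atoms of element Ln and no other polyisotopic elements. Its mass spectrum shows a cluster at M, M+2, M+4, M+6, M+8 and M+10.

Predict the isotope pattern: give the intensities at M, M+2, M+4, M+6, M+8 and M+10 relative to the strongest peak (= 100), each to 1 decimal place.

18.6 : 68.2 : 100.0 : 73.3 : 26.9 : 3.9

The 5 Ln atoms are independent, so intensities follow the terms of (0.577 + 0.423)^5.
P(M) = 0.577^5 = 0.063956
P(M+2) = 5 × 0.577^4 × 0.423^1 = 0.234430
P(M+4) = 10 × 0.577^3 × 0.423^2 = 0.343723
P(M+6) = 10 × 0.577^2 × 0.423^3 = 0.251984
P(M+8) = 5 × 0.577^1 × 0.423^4 = 0.092365
P(M+10) = 0.423^5 = 0.013543
The M+4 peak is largest (0.343723); scaling to 100 gives 18.6 : 68.2 : 100.0 : 73.3 : 26.9 : 3.9.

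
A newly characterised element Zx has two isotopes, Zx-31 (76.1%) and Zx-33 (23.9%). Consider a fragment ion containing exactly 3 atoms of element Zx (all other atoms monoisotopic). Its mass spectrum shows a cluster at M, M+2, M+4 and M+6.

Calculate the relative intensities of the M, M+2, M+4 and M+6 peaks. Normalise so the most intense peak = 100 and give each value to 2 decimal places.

Expanding (0.761 + 0.239)^3:
P(M) = 0.761^3 = 0.440711
P(M+2) = 3 × 0.761^2 × 0.239^1 = 0.415230
P(M+4) = 3 × 0.761^1 × 0.239^2 = 0.130407
P(M+6) = 0.239^3 = 0.013652
The M peak is largest (0.440711); scaling to 100 gives 100.00 : 94.22 : 29.59 : 3.10.

100.00 : 94.22 : 29.59 : 3.10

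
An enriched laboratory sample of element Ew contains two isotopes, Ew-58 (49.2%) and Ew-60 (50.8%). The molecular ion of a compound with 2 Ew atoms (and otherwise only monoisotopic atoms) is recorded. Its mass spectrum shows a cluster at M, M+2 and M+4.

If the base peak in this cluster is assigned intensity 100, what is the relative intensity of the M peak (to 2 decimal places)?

48.43

Binomial terms of (0.492 + 0.508)^2: M 0.2421, M+2 0.4999, M+4 0.2581 → M+2 is the base peak.
P(M+2) = C(2,1) × 0.492^1 × 0.508^1 = 2 × 0.4920 × 0.5080 = 0.499872 (base)
P(M) = C(2,0) × 0.492^2 × 0.508^0 = 1 × 0.242064 × 1.0000 = 0.242064
Relative intensity = 0.242064 / 0.499872 × 100 = 48.43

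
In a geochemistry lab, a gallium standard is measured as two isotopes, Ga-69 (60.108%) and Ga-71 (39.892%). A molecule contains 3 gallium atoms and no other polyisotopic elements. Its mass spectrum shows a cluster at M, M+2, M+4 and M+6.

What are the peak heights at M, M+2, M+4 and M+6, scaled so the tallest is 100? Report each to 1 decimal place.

Each Ga atom is independently Ga-69 (p = 0.60108) or Ga-71 (q = 0.39892); the cluster is the binomial expansion (p + q)^3.
P(M) = 0.60108^3 = 0.217169
P(M+2) = 3 × 0.60108^2 × 0.39892^1 = 0.432386
P(M+4) = 3 × 0.60108^1 × 0.39892^2 = 0.286963
P(M+6) = 0.39892^3 = 0.063483
The M+2 peak is largest (0.432386); scaling to 100 gives 50.2 : 100.0 : 66.4 : 14.7.

50.2 : 100.0 : 66.4 : 14.7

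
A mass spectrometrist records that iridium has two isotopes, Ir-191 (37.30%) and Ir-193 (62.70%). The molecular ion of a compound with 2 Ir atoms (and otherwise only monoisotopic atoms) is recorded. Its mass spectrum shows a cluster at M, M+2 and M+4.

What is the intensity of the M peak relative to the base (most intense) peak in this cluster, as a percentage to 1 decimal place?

29.7%

Term probabilities: M 0.1391, M+2 0.4677, M+4 0.3931. Base peak = M+2.
P(M+2) = C(2,1) × 0.3730^1 × 0.6270^1 = 2 × 0.3730 × 0.6270 = 0.467742 (base)
P(M) = C(2,0) × 0.3730^2 × 0.6270^0 = 1 × 0.139129 × 1.0000 = 0.139129
Relative intensity = 0.139129 / 0.467742 × 100 = 29.7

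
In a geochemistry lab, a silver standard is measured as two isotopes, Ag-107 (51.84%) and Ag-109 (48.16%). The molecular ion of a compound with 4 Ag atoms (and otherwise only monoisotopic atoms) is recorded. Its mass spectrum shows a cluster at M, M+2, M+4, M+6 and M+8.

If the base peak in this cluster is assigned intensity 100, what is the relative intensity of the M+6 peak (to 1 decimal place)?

Binomial terms of (0.5184 + 0.4816)^4: M 0.0722, M+2 0.2684, M+4 0.3740, M+6 0.2316, M+8 0.0538 → M+4 is the base peak.
P(M+4) = C(4,2) × 0.5184^2 × 0.4816^2 = 6 × 0.26873856 × 0.23193856 = 0.373985 (base)
P(M+6) = C(4,3) × 0.5184^1 × 0.4816^3 = 4 × 0.5184 × 0.11170161 = 0.231624
Relative intensity = 0.231624 / 0.373985 × 100 = 61.9

61.9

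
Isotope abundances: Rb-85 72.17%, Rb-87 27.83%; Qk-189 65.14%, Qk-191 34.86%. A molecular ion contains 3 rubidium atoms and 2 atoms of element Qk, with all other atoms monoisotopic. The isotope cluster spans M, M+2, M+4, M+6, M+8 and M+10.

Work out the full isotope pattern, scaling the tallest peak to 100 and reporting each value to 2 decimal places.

Rubidium pattern (n=3): 0.37589809 : 0.43485841 : 0.16768892 : 0.02155458
Element Qk pattern (n=2): 0.42432196 : 0.45415608 : 0.12152196
Convolve the two distributions (both contribute in 2-u steps):
  M: 0.37589809×0.42432196 = 0.159502
  M+2: 0.37589809×0.45415608 + 0.43485841×0.42432196 = 0.355236
  M+4: 0.37589809×0.12152196 + 0.43485841×0.45415608 + 0.16768892×0.42432196 = 0.314328
  M+6: 0.43485841×0.12152196 + 0.16768892×0.45415608 + 0.02155458×0.42432196 = 0.138148
  M+8: 0.16768892×0.12152196 + 0.02155458×0.45415608 = 0.030167
  M+10: 0.02155458×0.12152196 = 0.002619
Scale to base peak (0.355236) = 100: 44.90 : 100.00 : 88.48 : 38.89 : 8.49 : 0.74

44.90 : 100.00 : 88.48 : 38.89 : 8.49 : 0.74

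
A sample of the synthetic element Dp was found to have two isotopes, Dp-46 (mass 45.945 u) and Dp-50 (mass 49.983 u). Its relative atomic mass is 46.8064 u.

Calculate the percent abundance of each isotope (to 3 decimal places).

Writing the weighted mean with unknown fraction x of Dp-46:
45.945·x + 49.983·(1 − x) = 46.8064
(45.945 − 49.983)·x = 46.8064 − 49.983
x = -3.1766 / -4.038 = 0.78668 → 78.668% Dp-46, 21.332% Dp-50.

Dp-46: 78.668%, Dp-50: 21.332%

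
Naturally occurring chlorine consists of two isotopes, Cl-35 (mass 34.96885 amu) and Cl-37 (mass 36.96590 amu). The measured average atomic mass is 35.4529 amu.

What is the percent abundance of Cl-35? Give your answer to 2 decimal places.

With x = fraction of Cl-35 (so Cl-37 is 1 − x):
34.96885·x + 36.96590·(1 − x) = 35.4529
(34.96885 − 36.96590)·x = 35.4529 − 36.96590
x = -1.51300 / -1.99705 = 0.75762 → 75.76% Cl-35, 24.24% Cl-37.

75.76%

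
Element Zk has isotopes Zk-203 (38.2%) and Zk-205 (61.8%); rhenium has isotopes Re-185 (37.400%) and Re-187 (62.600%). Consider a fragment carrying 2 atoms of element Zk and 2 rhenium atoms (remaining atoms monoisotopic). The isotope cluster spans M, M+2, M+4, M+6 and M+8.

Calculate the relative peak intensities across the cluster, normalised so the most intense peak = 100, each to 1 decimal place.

5.6 : 36.9 : 91.2 : 100.0 : 41.1

Element Zk pattern (n=2): 0.145924 : 0.472152 : 0.381924
Rhenium pattern (n=2): 0.139876 : 0.468248 : 0.391876
Convolve the two distributions (both contribute in 2-u steps):
  M: 0.145924×0.139876 = 0.020411
  M+2: 0.145924×0.468248 + 0.472152×0.139876 = 0.134371
  M+4: 0.145924×0.391876 + 0.472152×0.468248 + 0.381924×0.139876 = 0.331690
  M+6: 0.472152×0.391876 + 0.381924×0.468248 = 0.363860
  M+8: 0.381924×0.391876 = 0.149667
Scale to base peak (0.363860) = 100: 5.6 : 36.9 : 91.2 : 100.0 : 41.1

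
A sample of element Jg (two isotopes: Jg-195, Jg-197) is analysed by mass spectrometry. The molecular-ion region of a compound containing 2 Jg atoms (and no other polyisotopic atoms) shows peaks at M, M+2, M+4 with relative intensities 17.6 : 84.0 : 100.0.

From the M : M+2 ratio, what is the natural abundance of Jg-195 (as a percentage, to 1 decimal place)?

If p is the fraction of Jg that is Jg-195, then I(M+2)/I(M) = [C(2,1)·p^1·(1−p)] / p^2 = 2·(1−p)/p = 84.0/17.6 = 4.7727
(1−p)/p = 4.7727/2 = 2.3864  ⇒  p = 1/(1 + 2.3864) = 0.2953
Jg-195: 29.5%, Jg-197: 70.5%.

29.5%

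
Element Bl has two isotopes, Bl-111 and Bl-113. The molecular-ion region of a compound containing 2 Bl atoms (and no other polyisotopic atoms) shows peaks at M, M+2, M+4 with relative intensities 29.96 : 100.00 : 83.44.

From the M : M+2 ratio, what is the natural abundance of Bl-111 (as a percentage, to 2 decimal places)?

Let p = fractional abundance of Bl-111. I(M+2)/I(M) = [C(2,1)·p^1·(1−p)] / p^2 = 2·(1−p)/p = 100.00/29.96 = 3.3378
(1−p)/p = 3.3378/2 = 1.6689  ⇒  p = 1/(1 + 1.6689) = 0.3747
Bl-111: 37.47%, Bl-113: 62.53%.

37.47%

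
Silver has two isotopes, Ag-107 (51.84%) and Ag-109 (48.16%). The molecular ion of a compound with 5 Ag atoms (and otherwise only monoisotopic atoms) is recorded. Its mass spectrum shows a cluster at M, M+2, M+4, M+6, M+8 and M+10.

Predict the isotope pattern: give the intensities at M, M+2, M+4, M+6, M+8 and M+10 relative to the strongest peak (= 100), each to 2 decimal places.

Expanding (0.5184 + 0.4816)^5:
P(M) = 0.5184^5 = 0.037439
P(M+2) = 5 × 0.5184^4 × 0.4816^1 = 0.173907
P(M+4) = 10 × 0.5184^3 × 0.4816^2 = 0.323123
P(M+6) = 10 × 0.5184^2 × 0.4816^3 = 0.300185
P(M+8) = 5 × 0.5184^1 × 0.4816^4 = 0.139438
P(M+10) = 0.4816^5 = 0.025908
The M+4 peak is largest (0.323123); scaling to 100 gives 11.59 : 53.82 : 100.00 : 92.90 : 43.15 : 8.02.

11.59 : 53.82 : 100.00 : 92.90 : 43.15 : 8.02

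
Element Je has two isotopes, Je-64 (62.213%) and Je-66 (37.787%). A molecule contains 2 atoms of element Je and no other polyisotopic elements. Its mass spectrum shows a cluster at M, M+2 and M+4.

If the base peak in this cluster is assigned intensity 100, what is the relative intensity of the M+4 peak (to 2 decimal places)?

Term probabilities: M 0.3870, M+2 0.4702, M+4 0.1428. Base peak = M+2.
P(M+2) = C(2,1) × 0.62213^1 × 0.37787^1 = 2 × 0.62213 × 0.37787 = 0.470169 (base)
P(M+4) = C(2,2) × 0.62213^0 × 0.37787^2 = 1 × 1.0000 × 0.14278574 = 0.142786
Relative intensity = 0.142786 / 0.470169 × 100 = 30.37

30.37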